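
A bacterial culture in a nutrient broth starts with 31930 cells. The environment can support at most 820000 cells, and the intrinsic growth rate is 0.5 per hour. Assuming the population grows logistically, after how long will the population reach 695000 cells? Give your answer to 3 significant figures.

9.84 hours

A = (K − N₀)/N₀ = (820000 − 31930)/31930 = 24.681.
Solve 820000/(1 + 24.681·e^(−0.5t)) = 695000: 1 + 24.681·e^(−0.5t) = 1.1799, so e^(−0.5t) = 0.00728718.
−0.5·t = ln(0.00728718) = -4.9216, so t = 4.9216/0.5 = 9.8433.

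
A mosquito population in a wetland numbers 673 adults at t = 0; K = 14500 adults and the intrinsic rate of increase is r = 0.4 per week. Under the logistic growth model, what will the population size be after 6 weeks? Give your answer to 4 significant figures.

A = (K − N₀)/N₀ = (14500 − 673)/673 = 20.545.
N(t) = K/(1 + A·e^(−rt)) = 14500/(1 + 20.545×e^(−0.4×6)).
e^(−2.4) = 0.090718; denominator = 1 + 20.545×0.090718 = 2.8638.
N = 14500/2.8638 = 5063.15.

5063 adults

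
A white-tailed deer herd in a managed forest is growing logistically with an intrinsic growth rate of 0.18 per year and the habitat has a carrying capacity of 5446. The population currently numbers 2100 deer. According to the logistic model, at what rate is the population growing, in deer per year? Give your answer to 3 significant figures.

dN/dt = rN(1 − N/K) = 0.18 × 2100 × (1 − 2100/5446).
1 − 2100/5446 = 0.6144; dN/dt = 0.18 × 2100 × 0.6144 = 232.24.

232 deer per year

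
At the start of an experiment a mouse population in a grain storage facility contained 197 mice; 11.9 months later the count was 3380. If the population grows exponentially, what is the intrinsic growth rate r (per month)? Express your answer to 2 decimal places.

From N(t) = N₀·e^(rt): e^(r·11.9) = 3380/197 = 17.157.
r·11.9 = ln(17.157) = 2.8424, so r = 2.8424/11.9 = 0.23886.

0.24 per month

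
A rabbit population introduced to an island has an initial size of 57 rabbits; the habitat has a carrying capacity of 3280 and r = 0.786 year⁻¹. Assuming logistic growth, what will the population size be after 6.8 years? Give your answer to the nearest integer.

2583 rabbits

A = (K − N₀)/N₀ = (3280 − 57)/57 = 56.544.
N(t) = K/(1 + A·e^(−rt)) = 3280/(1 + 56.544×e^(−0.786×6.8)).
e^(−5.345) = 0.0047729; denominator = 1 + 56.544×0.0047729 = 1.2699.
N = 3280/1.2699 = 2582.92.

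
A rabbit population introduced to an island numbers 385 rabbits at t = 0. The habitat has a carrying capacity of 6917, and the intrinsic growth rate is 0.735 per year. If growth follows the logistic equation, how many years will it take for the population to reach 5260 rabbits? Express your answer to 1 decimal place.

A = (K − N₀)/N₀ = (6917 − 385)/385 = 16.966.
Solve 6917/(1 + 16.966·e^(−0.735t)) = 5260: 1 + 16.966·e^(−0.735t) = 1.315, so e^(−0.735t) = 0.0185674.
−0.735·t = ln(0.0185674) = -3.9863, so t = 3.9863/0.735 = 5.4236.

5.4 years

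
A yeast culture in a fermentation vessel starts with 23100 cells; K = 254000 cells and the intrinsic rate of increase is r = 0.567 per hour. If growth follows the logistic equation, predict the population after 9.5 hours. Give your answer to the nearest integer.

242886 cells

A = (K − N₀)/N₀ = (254000 − 23100)/23100 = 9.9957.
N(t) = K/(1 + A·e^(−rt)) = 254000/(1 + 9.9957×e^(−0.567×9.5)).
e^(−5.386) = 0.004578; denominator = 1 + 9.9957×0.004578 = 1.0458.
N = 254000/1.0458 = 242886.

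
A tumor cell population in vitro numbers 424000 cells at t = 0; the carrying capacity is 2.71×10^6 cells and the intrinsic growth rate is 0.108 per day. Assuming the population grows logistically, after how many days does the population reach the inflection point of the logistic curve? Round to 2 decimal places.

Logistic growth is fastest at N = K/2 = 1.355×10^6.
A = (K − N₀)/N₀ = 5.3915. Set K/(1 + A·e^(−rt)) = K/2 → A·e^(−rt) = 1.
e^(−0.108t) = 1/5.3915 = 0.185477, so t = ln(5.3915)/0.108 = 1.6848/0.108 = 15.6.

15.60 days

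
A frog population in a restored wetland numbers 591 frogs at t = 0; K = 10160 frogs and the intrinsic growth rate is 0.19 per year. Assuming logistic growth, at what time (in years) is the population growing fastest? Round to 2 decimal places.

Logistic growth is fastest at N = K/2 = 5080.
A = (K − N₀)/N₀ = 16.191. Set K/(1 + A·e^(−rt)) = K/2 → A·e^(−rt) = 1.
e^(−0.19t) = 1/16.191 = 0.0617619, so t = ln(16.191)/0.19 = 2.7845/0.19 = 14.655.

14.66 years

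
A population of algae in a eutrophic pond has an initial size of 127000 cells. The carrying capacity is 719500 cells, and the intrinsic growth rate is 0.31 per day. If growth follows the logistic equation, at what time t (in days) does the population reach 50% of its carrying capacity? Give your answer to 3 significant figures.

4.97 days

A = (K − N₀)/N₀ = (719500 − 127000)/127000 = 4.6654.
Solve 719500/(1 + 4.6654·e^(−0.31t)) = 359750: 1 + 4.6654·e^(−0.31t) = 2, so e^(−0.31t) = 0.214346.
−0.31·t = ln(0.214346) = -1.5402, so t = 1.5402/0.31 = 4.9683.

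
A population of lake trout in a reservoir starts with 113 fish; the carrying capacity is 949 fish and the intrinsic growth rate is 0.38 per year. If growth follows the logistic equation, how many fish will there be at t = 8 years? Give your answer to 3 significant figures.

A = (K − N₀)/N₀ = (949 − 113)/113 = 7.3982.
N(t) = K/(1 + A·e^(−rt)) = 949/(1 + 7.3982×e^(−0.38×8)).
e^(−3.04) = 0.047835; denominator = 1 + 7.3982×0.047835 = 1.3539.
N = 949/1.3539 = 700.941.

701 fish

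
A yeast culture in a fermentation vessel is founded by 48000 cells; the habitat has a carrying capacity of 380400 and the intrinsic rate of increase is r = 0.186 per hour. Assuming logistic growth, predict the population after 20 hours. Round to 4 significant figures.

325700 cells

A = (K − N₀)/N₀ = (380400 − 48000)/48000 = 6.925.
N(t) = K/(1 + A·e^(−rt)) = 380400/(1 + 6.925×e^(−0.186×20)).
e^(−3.72) = 0.024234; denominator = 1 + 6.925×0.024234 = 1.1678.
N = 380400/1.1678 = 325735.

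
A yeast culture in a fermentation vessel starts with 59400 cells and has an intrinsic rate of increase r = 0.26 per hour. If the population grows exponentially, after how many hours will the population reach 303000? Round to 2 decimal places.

Set N₀·e^(rt) = 303000: e^(0.26·t) = 303000/59400 = 5.101.
0.26·t = ln(5.101) = 1.6294, so t = 1.6294/0.26 = 6.2671.

6.27 hours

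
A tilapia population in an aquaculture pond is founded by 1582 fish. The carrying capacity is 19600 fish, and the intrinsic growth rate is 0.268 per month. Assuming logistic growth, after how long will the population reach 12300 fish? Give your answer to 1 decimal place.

A = (K − N₀)/N₀ = (19600 − 1582)/1582 = 11.389.
Solve 19600/(1 + 11.389·e^(−0.268t)) = 12300: 1 + 11.389·e^(−0.268t) = 1.5935, so e^(−0.268t) = 0.0521096.
−0.268·t = ln(0.0521096) = -2.9544, so t = 2.9544/0.268 = 11.024.

11.0 months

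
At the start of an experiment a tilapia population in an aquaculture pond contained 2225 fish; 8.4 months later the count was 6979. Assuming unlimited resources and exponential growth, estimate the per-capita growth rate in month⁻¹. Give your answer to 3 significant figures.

From N(t) = N₀·e^(rt): e^(r·8.4) = 6979/2225 = 3.1366.
r·8.4 = ln(3.1366) = 1.1431, so r = 1.1431/8.4 = 0.13609.

0.136 per month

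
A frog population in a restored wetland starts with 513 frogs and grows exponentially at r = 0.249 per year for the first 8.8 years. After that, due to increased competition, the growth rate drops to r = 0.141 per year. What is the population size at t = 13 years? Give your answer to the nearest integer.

Phase 1: N(8.8) = 513·e^(0.249×8.8) = 513·e^2.191 = 4589.27.
Phase 2 runs for 13 − 8.8 = 4.2 years at r = 0.141.
N(13) = 4589.27·e^(0.141×4.2) = 4589.27·e^0.5922 = 8297.22.

8297 frogs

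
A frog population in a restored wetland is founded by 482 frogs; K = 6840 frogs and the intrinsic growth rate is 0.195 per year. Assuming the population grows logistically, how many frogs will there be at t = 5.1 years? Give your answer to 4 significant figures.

1163 frogs

A = (K − N₀)/N₀ = (6840 − 482)/482 = 13.191.
N(t) = K/(1 + A·e^(−rt)) = 6840/(1 + 13.191×e^(−0.195×5.1)).
e^(−0.9945) = 0.36991; denominator = 1 + 13.191×0.36991 = 5.8794.
N = 6840/5.8794 = 1163.38.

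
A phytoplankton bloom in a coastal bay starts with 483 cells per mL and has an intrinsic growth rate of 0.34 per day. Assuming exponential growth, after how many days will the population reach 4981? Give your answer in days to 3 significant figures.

6.86 days

Set N₀·e^(rt) = 4981: e^(0.34·t) = 4981/483 = 10.313.
0.34·t = ln(10.313) = 2.3334, so t = 2.3334/0.34 = 6.8629.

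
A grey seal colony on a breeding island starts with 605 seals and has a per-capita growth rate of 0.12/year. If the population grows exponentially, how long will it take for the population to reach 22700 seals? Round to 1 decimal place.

30.2 years

Set N₀·e^(rt) = 22700: e^(0.12·t) = 22700/605 = 37.521.
0.12·t = ln(37.521) = 3.6249, so t = 3.6249/0.12 = 30.207.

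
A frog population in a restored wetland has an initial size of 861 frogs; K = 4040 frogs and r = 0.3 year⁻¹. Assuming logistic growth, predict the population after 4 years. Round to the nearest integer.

A = (K − N₀)/N₀ = (4040 − 861)/861 = 3.6922.
N(t) = K/(1 + A·e^(−rt)) = 4040/(1 + 3.6922×e^(−0.3×4)).
e^(−1.2) = 0.30119; denominator = 1 + 3.6922×0.30119 = 2.1121.
N = 4040/2.1121 = 1912.81.

1913 frogs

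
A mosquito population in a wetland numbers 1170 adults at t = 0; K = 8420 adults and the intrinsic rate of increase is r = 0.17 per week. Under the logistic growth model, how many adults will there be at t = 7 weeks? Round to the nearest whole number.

A = (K − N₀)/N₀ = (8420 − 1170)/1170 = 6.1966.
N(t) = K/(1 + A·e^(−rt)) = 8420/(1 + 6.1966×e^(−0.17×7)).
e^(−1.19) = 0.30422; denominator = 1 + 6.1966×0.30422 = 2.8851.
N = 8420/2.8851 = 2918.41.

2918 adults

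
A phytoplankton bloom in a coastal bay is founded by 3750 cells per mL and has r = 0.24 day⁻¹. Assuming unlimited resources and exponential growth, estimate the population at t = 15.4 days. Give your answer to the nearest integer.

N(t) = N₀·e^(rt) = 3750 × e^(0.24×15.4) = 3750 × e^3.696.
e^3.696 ≈ 40.286, so N ≈ 3750 × 40.286 = 151072.

151072 cells per mL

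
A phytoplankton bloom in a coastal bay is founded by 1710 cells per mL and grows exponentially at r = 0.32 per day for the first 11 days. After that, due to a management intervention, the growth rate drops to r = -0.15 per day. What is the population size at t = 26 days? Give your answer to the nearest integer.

Phase 1: N(11) = 1710·e^(0.32×11) = 1710·e^3.52 = 57771.4.
Phase 2 runs for 26 − 11 = 15 days at r = -0.15.
N(26) = 57771.4·e^(-0.15×15) = 57771.4·e^-2.25 = 6089.06.

6089 cells per mL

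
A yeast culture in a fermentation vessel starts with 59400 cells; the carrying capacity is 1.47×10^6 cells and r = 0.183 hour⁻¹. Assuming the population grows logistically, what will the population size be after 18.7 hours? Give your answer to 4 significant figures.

A = (K − N₀)/N₀ = (1.47×10^6 − 59400)/59400 = 23.747.
N(t) = K/(1 + A·e^(−rt)) = 1.47×10^6/(1 + 23.747×e^(−0.183×18.7)).
e^(−3.422) = 0.032644; denominator = 1 + 23.747×0.032644 = 1.7752.
N = 1.47×10^6/1.7752 = 828072.

828100 cells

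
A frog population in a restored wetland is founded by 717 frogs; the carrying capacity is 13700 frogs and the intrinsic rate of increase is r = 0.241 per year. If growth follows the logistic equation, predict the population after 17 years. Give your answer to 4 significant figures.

A = (K − N₀)/N₀ = (13700 − 717)/717 = 18.107.
N(t) = K/(1 + A·e^(−rt)) = 13700/(1 + 18.107×e^(−0.241×17)).
e^(−4.097) = 0.016622; denominator = 1 + 18.107×0.016622 = 1.301.
N = 13700/1.301 = 10530.4.

10530 frogs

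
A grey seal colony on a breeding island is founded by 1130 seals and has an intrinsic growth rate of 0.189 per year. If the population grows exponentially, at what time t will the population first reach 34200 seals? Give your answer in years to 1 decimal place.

Set N₀·e^(rt) = 34200: e^(0.189·t) = 34200/1130 = 30.265.
0.189·t = ln(30.265) = 3.41, so t = 3.41/0.189 = 18.042.

18.0 years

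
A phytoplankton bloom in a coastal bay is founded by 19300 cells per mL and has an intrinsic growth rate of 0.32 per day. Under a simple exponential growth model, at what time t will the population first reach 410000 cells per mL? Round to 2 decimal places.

9.55 days

Set N₀·e^(rt) = 410000: e^(0.32·t) = 410000/19300 = 21.244.
0.32·t = ln(21.244) = 3.0561, so t = 3.0561/0.32 = 9.5502.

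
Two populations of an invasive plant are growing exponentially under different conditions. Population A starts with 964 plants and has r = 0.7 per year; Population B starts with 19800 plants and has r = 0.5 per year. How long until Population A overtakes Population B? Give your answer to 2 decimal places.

15.11 years

Set 964·e^(0.7t) = 19800·e^(0.5t).
e^((0.7 − 0.5)t) = 19800/964 → e^(0.2·t) = 20.539.
0.2·t = ln(20.539) = 3.0223, so t = 3.0223/0.2 = 15.112.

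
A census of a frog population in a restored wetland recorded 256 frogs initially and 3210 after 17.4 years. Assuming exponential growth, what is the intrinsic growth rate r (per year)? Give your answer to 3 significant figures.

From N(t) = N₀·e^(rt): e^(r·17.4) = 3210/256 = 12.539.
r·17.4 = ln(12.539) = 2.5288, so r = 2.5288/17.4 = 0.14534.

0.145 per year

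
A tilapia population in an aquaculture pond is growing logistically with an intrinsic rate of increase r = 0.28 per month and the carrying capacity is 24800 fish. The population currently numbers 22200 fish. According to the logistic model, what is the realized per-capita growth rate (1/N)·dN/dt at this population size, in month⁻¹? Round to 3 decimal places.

0.029 per month

(1/N)·dN/dt = r(1 − N/K) = 0.28 × (1 − 22200/24800).
= 0.28 × 0.10484 = 0.029355.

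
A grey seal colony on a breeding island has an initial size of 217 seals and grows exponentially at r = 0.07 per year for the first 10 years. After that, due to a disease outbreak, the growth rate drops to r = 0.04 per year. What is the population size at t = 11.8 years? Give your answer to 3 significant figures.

Phase 1: N(10) = 217·e^(0.07×10) = 217·e^0.7 = 436.984.
Phase 2 runs for 11.8 − 10 = 1.8 years at r = 0.04.
N(11.8) = 436.984·e^(0.04×1.8) = 436.984·e^0.072 = 469.608.

470 seals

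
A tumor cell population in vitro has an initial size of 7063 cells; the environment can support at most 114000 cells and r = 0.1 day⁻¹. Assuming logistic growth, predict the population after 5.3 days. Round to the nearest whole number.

A = (K − N₀)/N₀ = (114000 − 7063)/7063 = 15.14.
N(t) = K/(1 + A·e^(−rt)) = 114000/(1 + 15.14×e^(−0.1×5.3)).
e^(−0.53) = 0.5886; denominator = 1 + 15.14×0.5886 = 9.9117.
N = 114000/9.9117 = 11501.5.

11502 cells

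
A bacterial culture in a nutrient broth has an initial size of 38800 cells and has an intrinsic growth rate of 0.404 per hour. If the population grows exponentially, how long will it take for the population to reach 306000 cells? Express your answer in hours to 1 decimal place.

5.1 hours

Set N₀·e^(rt) = 306000: e^(0.404·t) = 306000/38800 = 7.8866.
0.404·t = ln(7.8866) = 2.0652, so t = 2.0652/0.404 = 5.1118.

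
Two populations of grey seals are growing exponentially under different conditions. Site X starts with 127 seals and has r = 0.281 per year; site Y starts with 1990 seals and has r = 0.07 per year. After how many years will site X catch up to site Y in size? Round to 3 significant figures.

Set 127·e^(0.281t) = 1990·e^(0.07t).
e^((0.281 − 0.07)t) = 1990/127 → e^(0.211·t) = 15.669.
0.211·t = ln(15.669) = 2.7517, so t = 2.7517/0.211 = 13.041.

13.0 years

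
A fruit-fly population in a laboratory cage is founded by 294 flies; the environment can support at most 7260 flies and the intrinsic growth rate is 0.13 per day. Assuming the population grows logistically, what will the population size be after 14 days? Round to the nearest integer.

A = (K − N₀)/N₀ = (7260 − 294)/294 = 23.694.
N(t) = K/(1 + A·e^(−rt)) = 7260/(1 + 23.694×e^(−0.13×14)).
e^(−1.82) = 0.16203; denominator = 1 + 23.694×0.16203 = 4.839.
N = 7260/4.839 = 1500.3.

1500 flies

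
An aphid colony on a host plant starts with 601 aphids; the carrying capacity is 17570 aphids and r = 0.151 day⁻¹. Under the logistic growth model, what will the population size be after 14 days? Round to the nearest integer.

A = (K − N₀)/N₀ = (17570 − 601)/601 = 28.235.
N(t) = K/(1 + A·e^(−rt)) = 17570/(1 + 28.235×e^(−0.151×14)).
e^(−2.114) = 0.12075; denominator = 1 + 28.235×0.12075 = 4.4094.
N = 17570/4.4094 = 3984.63.

3985 aphids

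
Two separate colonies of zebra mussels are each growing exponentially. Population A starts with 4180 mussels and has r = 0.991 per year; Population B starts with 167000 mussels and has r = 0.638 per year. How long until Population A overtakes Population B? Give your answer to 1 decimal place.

10.4 years

Set 4180·e^(0.991t) = 167000·e^(0.638t).
e^((0.991 − 0.638)t) = 167000/4180 → e^(0.353·t) = 39.952.
0.353·t = ln(39.952) = 3.6877, so t = 3.6877/0.353 = 10.447.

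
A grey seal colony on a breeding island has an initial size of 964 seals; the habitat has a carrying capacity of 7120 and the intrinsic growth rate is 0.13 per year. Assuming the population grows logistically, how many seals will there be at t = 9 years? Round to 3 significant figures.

A = (K − N₀)/N₀ = (7120 − 964)/964 = 6.3859.
N(t) = K/(1 + A·e^(−rt)) = 7120/(1 + 6.3859×e^(−0.13×9)).
e^(−1.17) = 0.31037; denominator = 1 + 6.3859×0.31037 = 2.982.
N = 7120/2.982 = 2387.68.

2390 seals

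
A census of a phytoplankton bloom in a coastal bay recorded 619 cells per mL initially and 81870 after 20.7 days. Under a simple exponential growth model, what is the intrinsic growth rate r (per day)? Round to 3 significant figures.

0.236 per day

From N(t) = N₀·e^(rt): e^(r·20.7) = 81870/619 = 132.26.
r·20.7 = ln(132.26) = 4.8848, so r = 4.8848/20.7 = 0.23598.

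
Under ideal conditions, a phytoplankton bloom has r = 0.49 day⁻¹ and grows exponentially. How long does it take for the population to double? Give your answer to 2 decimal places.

Doubling time t_d = ln(2)/r = 0.6931/0.49 = 1.4146.

1.41 days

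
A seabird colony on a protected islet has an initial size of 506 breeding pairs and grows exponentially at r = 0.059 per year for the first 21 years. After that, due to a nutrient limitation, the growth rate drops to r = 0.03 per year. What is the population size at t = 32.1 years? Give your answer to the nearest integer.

Phase 1: N(21) = 506·e^(0.059×21) = 506·e^1.239 = 1746.79.
Phase 2 runs for 32.1 − 21 = 11.1 years at r = 0.03.
N(32.1) = 1746.79·e^(0.03×11.1) = 1746.79·e^0.333 = 2437.03.

2437 breeding pairs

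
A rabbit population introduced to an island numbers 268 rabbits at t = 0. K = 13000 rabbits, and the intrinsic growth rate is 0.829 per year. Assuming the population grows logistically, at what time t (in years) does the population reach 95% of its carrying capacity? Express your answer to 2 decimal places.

A = (K − N₀)/N₀ = (13000 − 268)/268 = 47.507.
Solve 13000/(1 + 47.507·e^(−0.829t)) = 12350: 1 + 47.507·e^(−0.829t) = 1.0526, so e^(−0.829t) = 0.00110786.
−0.829·t = ln(0.00110786) = -6.8053, so t = 6.8053/0.829 = 8.2091.

8.21 years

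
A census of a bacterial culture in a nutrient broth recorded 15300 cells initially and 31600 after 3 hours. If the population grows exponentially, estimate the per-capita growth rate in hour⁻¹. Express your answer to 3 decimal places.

0.242 per hour

From N(t) = N₀·e^(rt): e^(r·3) = 31600/15300 = 2.0654.
r·3 = ln(2.0654) = 0.7253, so r = 0.7253/3 = 0.24177.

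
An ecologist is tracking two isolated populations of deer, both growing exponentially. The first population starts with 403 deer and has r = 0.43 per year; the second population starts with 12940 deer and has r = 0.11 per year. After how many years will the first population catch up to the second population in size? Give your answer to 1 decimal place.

Set 403·e^(0.43t) = 12940·e^(0.11t).
e^((0.43 − 0.11)t) = 12940/403 → e^(0.32·t) = 32.109.
0.32·t = ln(32.109) = 3.4691, so t = 3.4691/0.32 = 10.841.

10.8 years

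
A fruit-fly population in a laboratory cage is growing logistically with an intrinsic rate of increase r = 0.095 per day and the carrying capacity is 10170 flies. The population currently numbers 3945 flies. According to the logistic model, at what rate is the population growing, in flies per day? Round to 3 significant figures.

229 flies per day

dN/dt = rN(1 − N/K) = 0.095 × 3945 × (1 − 3945/10170).
1 − 3945/10170 = 0.61209; dN/dt = 0.095 × 3945 × 0.61209 = 229.4.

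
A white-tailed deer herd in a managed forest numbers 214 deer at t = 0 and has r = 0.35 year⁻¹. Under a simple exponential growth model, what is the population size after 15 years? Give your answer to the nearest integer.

N(t) = N₀·e^(rt) = 214 × e^(0.35×15) = 214 × e^5.25.
e^5.25 ≈ 190.57, so N ≈ 214 × 190.57 = 40781.2.

40781 deer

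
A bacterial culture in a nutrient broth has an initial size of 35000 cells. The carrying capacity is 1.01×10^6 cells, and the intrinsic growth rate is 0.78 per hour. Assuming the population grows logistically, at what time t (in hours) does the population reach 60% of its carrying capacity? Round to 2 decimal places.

4.79 hours

A = (K − N₀)/N₀ = (1.01×10^6 − 35000)/35000 = 27.857.
Solve 1.01×10^6/(1 + 27.857·e^(−0.78t)) = 606000: 1 + 27.857·e^(−0.78t) = 1.6667, so e^(−0.78t) = 0.0239316.
−0.78·t = ln(0.0239316) = -3.7326, so t = 3.7326/0.78 = 4.7853.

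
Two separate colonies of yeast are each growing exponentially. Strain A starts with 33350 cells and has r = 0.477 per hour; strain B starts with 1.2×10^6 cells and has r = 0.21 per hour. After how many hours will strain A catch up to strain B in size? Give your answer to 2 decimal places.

Set 33350·e^(0.477t) = 1.2×10^6·e^(0.21t).
e^((0.477 − 0.21)t) = 1.2×10^6/33350 → e^(0.267·t) = 35.982.
0.267·t = ln(35.982) = 3.583, so t = 3.583/0.267 = 13.42.

13.42 hours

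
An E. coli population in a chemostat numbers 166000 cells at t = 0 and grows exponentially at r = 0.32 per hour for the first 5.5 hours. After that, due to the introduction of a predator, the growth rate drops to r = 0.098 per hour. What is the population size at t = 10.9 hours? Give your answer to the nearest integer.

1637929 cells

Phase 1: N(5.5) = 166000·e^(0.32×5.5) = 166000·e^1.76 = 964865.
Phase 2 runs for 10.9 − 5.5 = 5.4 hours at r = 0.098.
N(10.9) = 964865·e^(0.098×5.4) = 964865·e^0.5292 = 1.637929×10^6.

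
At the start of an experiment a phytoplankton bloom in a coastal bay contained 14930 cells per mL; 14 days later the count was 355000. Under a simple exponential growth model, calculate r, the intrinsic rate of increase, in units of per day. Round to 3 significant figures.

From N(t) = N₀·e^(rt): e^(r·14) = 355000/14930 = 23.778.
r·14 = ln(23.778) = 3.1687, so r = 3.1687/14 = 0.22634.

0.226 per day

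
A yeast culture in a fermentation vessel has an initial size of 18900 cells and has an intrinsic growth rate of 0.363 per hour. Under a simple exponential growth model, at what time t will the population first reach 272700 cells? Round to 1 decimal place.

Set N₀·e^(rt) = 272700: e^(0.363·t) = 272700/18900 = 14.429.
0.363·t = ln(14.429) = 2.6692, so t = 2.6692/0.363 = 7.3532.

7.4 hours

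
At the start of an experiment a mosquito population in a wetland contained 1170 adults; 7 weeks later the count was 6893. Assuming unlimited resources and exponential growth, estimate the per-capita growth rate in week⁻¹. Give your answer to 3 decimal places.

From N(t) = N₀·e^(rt): e^(r·7) = 6893/1170 = 5.8915.
r·7 = ln(5.8915) = 1.7735, so r = 1.7735/7 = 0.25336.

0.253 per week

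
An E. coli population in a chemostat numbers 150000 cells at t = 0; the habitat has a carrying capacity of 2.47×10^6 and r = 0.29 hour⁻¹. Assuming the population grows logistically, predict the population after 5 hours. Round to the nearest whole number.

533706 cells

A = (K − N₀)/N₀ = (2.47×10^6 − 150000)/150000 = 15.467.
N(t) = K/(1 + A·e^(−rt)) = 2.47×10^6/(1 + 15.467×e^(−0.29×5)).
e^(−1.45) = 0.23457; denominator = 1 + 15.467×0.23457 = 4.628.
N = 2.47×10^6/4.628 = 533706.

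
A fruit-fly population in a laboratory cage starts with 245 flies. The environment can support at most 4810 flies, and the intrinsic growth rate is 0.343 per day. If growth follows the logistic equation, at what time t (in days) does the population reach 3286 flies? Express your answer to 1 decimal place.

A = (K − N₀)/N₀ = (4810 − 245)/245 = 18.633.
Solve 4810/(1 + 18.633·e^(−0.343t)) = 3286: 1 + 18.633·e^(−0.343t) = 1.4638, so e^(−0.343t) = 0.024891.
−0.343·t = ln(0.024891) = -3.6932, so t = 3.6932/0.343 = 10.767.

10.8 days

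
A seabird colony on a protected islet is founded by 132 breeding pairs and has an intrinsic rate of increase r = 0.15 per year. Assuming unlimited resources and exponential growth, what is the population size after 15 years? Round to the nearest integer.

1252 breeding pairs

N(t) = N₀·e^(rt) = 132 × e^(0.15×15) = 132 × e^2.25.
e^2.25 ≈ 9.4877, so N ≈ 132 × 9.4877 = 1252.38.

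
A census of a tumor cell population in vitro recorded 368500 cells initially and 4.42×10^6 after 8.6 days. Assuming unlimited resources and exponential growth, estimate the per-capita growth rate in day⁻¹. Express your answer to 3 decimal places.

From N(t) = N₀·e^(rt): e^(r·8.6) = 4.42×10^6/368500 = 11.995.
r·8.6 = ln(11.995) = 2.4845, so r = 2.4845/8.6 = 0.28889.

0.289 per day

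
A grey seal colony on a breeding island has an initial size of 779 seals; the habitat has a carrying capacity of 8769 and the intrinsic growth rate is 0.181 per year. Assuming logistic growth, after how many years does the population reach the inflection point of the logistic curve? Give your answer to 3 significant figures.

Logistic growth is fastest at N = K/2 = 4384.5.
A = (K − N₀)/N₀ = 10.257. Set K/(1 + A·e^(−rt)) = K/2 → A·e^(−rt) = 1.
e^(−0.181t) = 1/10.257 = 0.0974969, so t = ln(10.257)/0.181 = 2.3279/0.181 = 12.862.

12.9 years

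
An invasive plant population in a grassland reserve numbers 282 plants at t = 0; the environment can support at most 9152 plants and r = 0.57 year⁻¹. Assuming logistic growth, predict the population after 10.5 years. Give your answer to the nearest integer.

8481 plants

A = (K − N₀)/N₀ = (9152 − 282)/282 = 31.454.
N(t) = K/(1 + A·e^(−rt)) = 9152/(1 + 31.454×e^(−0.57×10.5)).
e^(−5.985) = 0.0025162; denominator = 1 + 31.454×0.0025162 = 1.0791.
N = 9152/1.0791 = 8480.79.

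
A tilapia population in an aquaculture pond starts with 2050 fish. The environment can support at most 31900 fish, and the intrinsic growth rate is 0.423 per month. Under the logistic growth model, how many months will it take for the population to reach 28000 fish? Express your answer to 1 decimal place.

11.0 months

A = (K − N₀)/N₀ = (31900 − 2050)/2050 = 14.561.
Solve 31900/(1 + 14.561·e^(−0.423t)) = 28000: 1 + 14.561·e^(−0.423t) = 1.1393, so e^(−0.423t) = 0.00956569.
−0.423·t = ln(0.00956569) = -4.6496, so t = 4.6496/0.423 = 10.992.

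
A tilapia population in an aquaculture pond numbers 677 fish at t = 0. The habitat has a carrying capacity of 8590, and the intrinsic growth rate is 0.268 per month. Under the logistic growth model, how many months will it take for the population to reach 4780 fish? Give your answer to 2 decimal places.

10.02 months

A = (K − N₀)/N₀ = (8590 − 677)/677 = 11.688.
Solve 8590/(1 + 11.688·e^(−0.268t)) = 4780: 1 + 11.688·e^(−0.268t) = 1.7971, so e^(−0.268t) = 0.0681938.
−0.268·t = ln(0.0681938) = -2.6854, so t = 2.6854/0.268 = 10.02.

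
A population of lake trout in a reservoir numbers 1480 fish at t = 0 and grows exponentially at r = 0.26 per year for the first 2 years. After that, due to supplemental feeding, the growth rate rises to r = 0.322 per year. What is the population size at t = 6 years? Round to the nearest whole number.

Phase 1: N(2) = 1480·e^(0.26×2) = 1480·e^0.52 = 2489.4.
Phase 2 runs for 6 − 2 = 4 years at r = 0.322.
N(6) = 2489.4·e^(0.322×4) = 2489.4·e^1.288 = 9025.39.

9025 fish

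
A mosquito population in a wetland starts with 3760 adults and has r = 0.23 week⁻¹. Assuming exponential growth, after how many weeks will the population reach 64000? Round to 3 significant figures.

12.3 weeks

Set N₀·e^(rt) = 64000: e^(0.23·t) = 64000/3760 = 17.021.
0.23·t = ln(17.021) = 2.8345, so t = 2.8345/0.23 = 12.324.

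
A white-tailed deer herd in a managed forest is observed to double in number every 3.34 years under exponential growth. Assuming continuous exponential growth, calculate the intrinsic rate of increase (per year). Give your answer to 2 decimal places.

0.21 per year

r = ln(2)/t_d = 0.6931/3.34 = 0.20753.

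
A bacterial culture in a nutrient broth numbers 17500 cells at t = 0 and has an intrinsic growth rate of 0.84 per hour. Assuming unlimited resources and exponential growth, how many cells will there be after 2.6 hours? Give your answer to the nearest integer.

155431 cells

N(t) = N₀·e^(rt) = 17500 × e^(0.84×2.6) = 17500 × e^2.184.
e^2.184 ≈ 8.8818, so N ≈ 17500 × 8.8818 = 155431.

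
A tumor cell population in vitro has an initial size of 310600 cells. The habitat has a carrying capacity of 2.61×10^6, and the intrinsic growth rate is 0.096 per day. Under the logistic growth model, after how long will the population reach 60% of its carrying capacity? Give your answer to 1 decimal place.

25.1 days

A = (K − N₀)/N₀ = (2.61×10^6 − 310600)/310600 = 7.4031.
Solve 2.61×10^6/(1 + 7.4031·e^(−0.096t)) = 1.566×10^6: 1 + 7.4031·e^(−0.096t) = 1.6667, so e^(−0.096t) = 0.0900525.
−0.096·t = ln(0.0900525) = -2.4074, so t = 2.4074/0.096 = 25.077.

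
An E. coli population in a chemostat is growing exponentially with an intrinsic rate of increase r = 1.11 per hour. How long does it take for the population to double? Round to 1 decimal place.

0.6 hours

Doubling time t_d = ln(2)/r = 0.6931/1.11 = 0.62446.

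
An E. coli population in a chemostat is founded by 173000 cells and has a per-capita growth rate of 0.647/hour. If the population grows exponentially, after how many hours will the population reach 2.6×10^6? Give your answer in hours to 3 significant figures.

4.19 hours

Set N₀·e^(rt) = 2.6×10^6: e^(0.647·t) = 2.6×10^6/173000 = 15.029.
0.647·t = ln(15.029) = 2.71, so t = 2.71/0.647 = 4.1885.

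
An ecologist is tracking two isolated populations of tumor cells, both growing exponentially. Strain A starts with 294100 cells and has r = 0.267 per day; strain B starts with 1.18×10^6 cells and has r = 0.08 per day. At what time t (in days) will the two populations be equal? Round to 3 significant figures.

Set 294100·e^(0.267t) = 1.18×10^6·e^(0.08t).
e^((0.267 − 0.08)t) = 1.18×10^6/294100 → e^(0.187·t) = 4.0122.
0.187·t = ln(4.0122) = 1.3893, so t = 1.3893/0.187 = 7.4297.

7.43 days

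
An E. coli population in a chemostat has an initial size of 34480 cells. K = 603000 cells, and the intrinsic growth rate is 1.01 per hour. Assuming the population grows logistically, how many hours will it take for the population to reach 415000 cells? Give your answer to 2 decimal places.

3.56 hours

A = (K − N₀)/N₀ = (603000 − 34480)/34480 = 16.488.
Solve 603000/(1 + 16.488·e^(−1.01t)) = 415000: 1 + 16.488·e^(−1.01t) = 1.453, so e^(−1.01t) = 0.0274746.
−1.01·t = ln(0.0274746) = -3.5945, so t = 3.5945/1.01 = 3.5589.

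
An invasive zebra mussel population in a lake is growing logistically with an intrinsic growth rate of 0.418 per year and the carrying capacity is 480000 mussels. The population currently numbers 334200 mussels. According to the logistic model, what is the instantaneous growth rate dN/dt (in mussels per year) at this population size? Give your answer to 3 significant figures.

dN/dt = rN(1 − N/K) = 0.418 × 334200 × (1 − 334200/480000).
1 − 334200/480000 = 0.30375; dN/dt = 0.418 × 334200 × 0.30375 = 42433.

42400 mussels per year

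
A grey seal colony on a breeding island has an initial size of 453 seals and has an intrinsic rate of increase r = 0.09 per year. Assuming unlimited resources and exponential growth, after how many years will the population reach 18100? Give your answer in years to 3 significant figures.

Set N₀·e^(rt) = 18100: e^(0.09·t) = 18100/453 = 39.956.
0.09·t = ln(39.956) = 3.6878, so t = 3.6878/0.09 = 40.975.

41.0 years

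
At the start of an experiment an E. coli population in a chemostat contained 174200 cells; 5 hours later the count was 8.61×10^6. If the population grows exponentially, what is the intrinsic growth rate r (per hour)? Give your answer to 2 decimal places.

From N(t) = N₀·e^(rt): e^(r·5) = 8.61×10^6/174200 = 49.426.
r·5 = ln(49.426) = 3.9005, so r = 3.9005/5 = 0.7801.

0.78 per hour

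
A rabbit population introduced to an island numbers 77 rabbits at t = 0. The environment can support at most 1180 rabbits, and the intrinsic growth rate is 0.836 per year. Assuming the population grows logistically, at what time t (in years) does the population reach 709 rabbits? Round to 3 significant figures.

3.67 years

A = (K − N₀)/N₀ = (1180 − 77)/77 = 14.325.
Solve 1180/(1 + 14.325·e^(−0.836t)) = 709: 1 + 14.325·e^(−0.836t) = 1.6643, so e^(−0.836t) = 0.0463756.
−0.836·t = ln(0.0463756) = -3.071, so t = 3.071/0.836 = 3.6734.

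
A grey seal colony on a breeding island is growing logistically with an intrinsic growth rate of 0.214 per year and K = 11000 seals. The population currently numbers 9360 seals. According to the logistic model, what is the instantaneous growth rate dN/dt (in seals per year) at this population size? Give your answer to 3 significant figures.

299 seals per year

dN/dt = rN(1 − N/K) = 0.214 × 9360 × (1 − 9360/11000).
1 − 9360/11000 = 0.14909; dN/dt = 0.214 × 9360 × 0.14909 = 298.64.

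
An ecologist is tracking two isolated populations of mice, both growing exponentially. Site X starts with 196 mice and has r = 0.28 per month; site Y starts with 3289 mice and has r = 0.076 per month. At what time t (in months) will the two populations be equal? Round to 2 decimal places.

13.82 months

Set 196·e^(0.28t) = 3289·e^(0.076t).
e^((0.28 − 0.076)t) = 3289/196 → e^(0.204·t) = 16.781.
0.204·t = ln(16.781) = 2.8202, so t = 2.8202/0.204 = 13.825.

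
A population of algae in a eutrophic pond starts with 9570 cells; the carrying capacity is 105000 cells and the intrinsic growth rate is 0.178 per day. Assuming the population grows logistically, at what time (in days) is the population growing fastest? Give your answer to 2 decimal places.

Logistic growth is fastest at N = K/2 = 52500.
A = (K − N₀)/N₀ = 9.9718. Set K/(1 + A·e^(−rt)) = K/2 → A·e^(−rt) = 1.
e^(−0.178t) = 1/9.9718 = 0.100283, so t = ln(9.9718)/0.178 = 2.2998/0.178 = 12.92.

12.92 days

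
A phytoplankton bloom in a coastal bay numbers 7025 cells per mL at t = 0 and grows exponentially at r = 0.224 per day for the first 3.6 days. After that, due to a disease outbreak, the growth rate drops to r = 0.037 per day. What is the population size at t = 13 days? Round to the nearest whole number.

Phase 1: N(3.6) = 7025·e^(0.224×3.6) = 7025·e^0.8064 = 15734.8.
Phase 2 runs for 13 − 3.6 = 9.4 days at r = 0.037.
N(13) = 15734.8·e^(0.037×9.4) = 15734.8·e^0.3478 = 22279.7.

22280 cells per mL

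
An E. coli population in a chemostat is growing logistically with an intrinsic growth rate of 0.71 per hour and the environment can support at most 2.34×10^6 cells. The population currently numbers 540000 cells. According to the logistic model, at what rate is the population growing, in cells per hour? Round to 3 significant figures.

295000 cells per hour

dN/dt = rN(1 − N/K) = 0.71 × 540000 × (1 − 540000/2.34×10^6).
1 − 540000/2.34×10^6 = 0.76923; dN/dt = 0.71 × 540000 × 0.76923 = 2.94923×10^5.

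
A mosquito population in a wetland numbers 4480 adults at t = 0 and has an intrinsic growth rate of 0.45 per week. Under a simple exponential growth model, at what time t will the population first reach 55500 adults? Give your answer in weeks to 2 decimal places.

5.59 weeks

Set N₀·e^(rt) = 55500: e^(0.45·t) = 55500/4480 = 12.388.
0.45·t = ln(12.388) = 2.5168, so t = 2.5168/0.45 = 5.5928.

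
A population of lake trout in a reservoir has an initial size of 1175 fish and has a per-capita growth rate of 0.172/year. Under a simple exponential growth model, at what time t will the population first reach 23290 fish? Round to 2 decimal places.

17.36 years

Set N₀·e^(rt) = 23290: e^(0.172·t) = 23290/1175 = 19.821.
0.172·t = ln(19.821) = 2.9868, so t = 2.9868/0.172 = 17.365.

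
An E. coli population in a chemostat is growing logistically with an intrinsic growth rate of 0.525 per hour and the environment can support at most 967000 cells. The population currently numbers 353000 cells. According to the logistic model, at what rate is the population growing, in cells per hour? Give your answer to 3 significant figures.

118000 cells per hour

dN/dt = rN(1 − N/K) = 0.525 × 353000 × (1 − 353000/967000).
1 − 353000/967000 = 0.63495; dN/dt = 0.525 × 353000 × 0.63495 = 1.17673×10^5.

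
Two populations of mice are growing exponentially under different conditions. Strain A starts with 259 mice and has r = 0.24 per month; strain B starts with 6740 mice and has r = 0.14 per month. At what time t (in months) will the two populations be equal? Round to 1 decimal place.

Set 259·e^(0.24t) = 6740·e^(0.14t).
e^((0.24 − 0.14)t) = 6740/259 → e^(0.1·t) = 26.023.
0.1·t = ln(26.023) = 3.259, so t = 3.259/0.1 = 32.59.

32.6 months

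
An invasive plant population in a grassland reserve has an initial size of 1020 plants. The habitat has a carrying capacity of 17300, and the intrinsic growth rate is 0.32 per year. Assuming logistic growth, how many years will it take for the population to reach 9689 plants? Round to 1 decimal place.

9.4 years

A = (K − N₀)/N₀ = (17300 − 1020)/1020 = 15.961.
Solve 17300/(1 + 15.961·e^(−0.32t)) = 9689: 1 + 15.961·e^(−0.32t) = 1.7855, so e^(−0.32t) = 0.0492163.
−0.32·t = ln(0.0492163) = -3.0115, so t = 3.0115/0.32 = 9.411.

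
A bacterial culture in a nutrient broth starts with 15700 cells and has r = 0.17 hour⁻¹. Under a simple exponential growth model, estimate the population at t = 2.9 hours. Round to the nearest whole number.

N(t) = N₀·e^(rt) = 15700 × e^(0.17×2.9) = 15700 × e^0.493.
e^0.493 ≈ 1.6372, so N ≈ 15700 × 1.6372 = 25704.4.

25704 cells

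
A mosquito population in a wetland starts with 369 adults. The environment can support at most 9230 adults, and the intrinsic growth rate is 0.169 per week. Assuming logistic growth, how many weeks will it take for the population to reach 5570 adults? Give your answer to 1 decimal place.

21.3 weeks

A = (K − N₀)/N₀ = (9230 − 369)/369 = 24.014.
Solve 9230/(1 + 24.014·e^(−0.169t)) = 5570: 1 + 24.014·e^(−0.169t) = 1.6571, so e^(−0.169t) = 0.0273634.
−0.169·t = ln(0.0273634) = -3.5986, so t = 3.5986/0.169 = 21.293.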